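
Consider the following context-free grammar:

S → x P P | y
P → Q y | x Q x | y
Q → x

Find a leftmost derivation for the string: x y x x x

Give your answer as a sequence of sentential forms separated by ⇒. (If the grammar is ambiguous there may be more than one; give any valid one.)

S ⇒ x P P ⇒ x y P ⇒ x y x Q x ⇒ x y x x x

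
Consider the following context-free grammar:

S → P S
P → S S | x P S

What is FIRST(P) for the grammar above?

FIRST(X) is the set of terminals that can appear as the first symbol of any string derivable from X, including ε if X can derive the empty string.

We compute FIRST(P) using the standard algorithm.
FIRST(P) = {x}
FIRST(S) = {x}
Therefore, FIRST(P) = {x}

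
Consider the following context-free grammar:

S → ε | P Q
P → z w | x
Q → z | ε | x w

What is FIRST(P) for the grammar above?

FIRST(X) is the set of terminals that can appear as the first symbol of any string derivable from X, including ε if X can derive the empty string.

We compute FIRST(P) using the standard algorithm.
FIRST(P) = {x, z}
FIRST(Q) = {x, z, ε}
FIRST(S) = {x, z, ε}
Therefore, FIRST(P) = {x, z}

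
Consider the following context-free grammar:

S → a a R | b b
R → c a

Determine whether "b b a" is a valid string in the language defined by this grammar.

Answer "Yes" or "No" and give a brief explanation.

No - no valid derivation exists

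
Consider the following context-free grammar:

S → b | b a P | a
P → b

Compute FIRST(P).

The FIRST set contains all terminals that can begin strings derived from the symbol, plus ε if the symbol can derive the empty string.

We compute FIRST(P) using the standard algorithm.
FIRST(P) = {b}
FIRST(S) = {a, b}
Therefore, FIRST(P) = {b}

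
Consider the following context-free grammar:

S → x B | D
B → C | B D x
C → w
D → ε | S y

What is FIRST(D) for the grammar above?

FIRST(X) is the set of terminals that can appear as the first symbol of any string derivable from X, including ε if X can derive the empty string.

We compute FIRST(D) using the standard algorithm.
FIRST(B) = {w}
FIRST(C) = {w}
FIRST(D) = {x, y, ε}
FIRST(S) = {x, y, ε}
Therefore, FIRST(D) = {x, y, ε}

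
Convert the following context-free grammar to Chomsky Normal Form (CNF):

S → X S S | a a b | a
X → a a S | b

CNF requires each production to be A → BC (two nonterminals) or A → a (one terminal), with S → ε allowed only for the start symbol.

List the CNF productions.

TA → a; TB → b; S → a; X → b; S → X X0; X0 → S S; S → TA X1; X1 → TA TB; X → TA X2; X2 → TA S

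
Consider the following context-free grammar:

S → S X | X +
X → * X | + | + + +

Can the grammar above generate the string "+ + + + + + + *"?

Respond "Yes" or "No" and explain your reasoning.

No - no valid derivation exists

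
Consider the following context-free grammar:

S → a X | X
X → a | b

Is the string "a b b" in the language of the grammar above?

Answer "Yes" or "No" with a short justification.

No - no valid derivation exists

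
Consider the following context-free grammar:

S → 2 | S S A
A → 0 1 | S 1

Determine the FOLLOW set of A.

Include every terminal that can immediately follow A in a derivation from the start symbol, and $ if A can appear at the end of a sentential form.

We compute FOLLOW(A) using the standard algorithm.
FOLLOW(S) starts with {$}.
FIRST(A) = {0, 2}
FIRST(S) = {2}
FOLLOW(A) = {$, 0, 1, 2}
FOLLOW(S) = {$, 0, 1, 2}
Therefore, FOLLOW(A) = {$, 0, 1, 2}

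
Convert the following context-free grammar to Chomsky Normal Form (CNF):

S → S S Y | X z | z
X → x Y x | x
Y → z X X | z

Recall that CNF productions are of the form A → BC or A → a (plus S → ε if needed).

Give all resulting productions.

TZ → z; S → z; TX → x; X → x; Y → z; S → S X0; X0 → S Y; S → X TZ; X → TX X1; X1 → Y TX; Y → TZ X2; X2 → X X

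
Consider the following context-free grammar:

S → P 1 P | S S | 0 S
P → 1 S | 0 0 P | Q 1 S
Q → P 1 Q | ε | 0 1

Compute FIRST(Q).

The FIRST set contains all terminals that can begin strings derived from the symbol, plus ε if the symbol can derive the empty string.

We compute FIRST(Q) using the standard algorithm.
FIRST(P) = {0, 1}
FIRST(Q) = {0, 1, ε}
FIRST(S) = {0, 1}
Therefore, FIRST(Q) = {0, 1, ε}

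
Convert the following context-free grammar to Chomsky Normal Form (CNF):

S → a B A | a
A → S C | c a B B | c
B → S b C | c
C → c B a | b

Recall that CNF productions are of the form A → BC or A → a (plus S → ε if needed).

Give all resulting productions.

TA → a; S → a; TC → c; A → c; TB → b; B → c; C → b; S → TA X0; X0 → B A; A → S C; A → TC X1; X1 → TA X2; X2 → B B; B → S X3; X3 → TB C; C → TC X4; X4 → B TA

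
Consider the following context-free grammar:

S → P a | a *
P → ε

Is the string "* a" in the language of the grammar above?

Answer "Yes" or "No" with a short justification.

No - no valid derivation exists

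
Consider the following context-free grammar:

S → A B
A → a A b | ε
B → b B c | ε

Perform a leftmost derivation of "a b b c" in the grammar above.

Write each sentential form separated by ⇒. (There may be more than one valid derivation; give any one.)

S ⇒ A B ⇒ a A b B ⇒ a b B ⇒ a b b B c ⇒ a b b c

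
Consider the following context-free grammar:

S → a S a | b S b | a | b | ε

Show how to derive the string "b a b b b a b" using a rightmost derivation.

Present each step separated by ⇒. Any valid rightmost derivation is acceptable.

S ⇒ b S b ⇒ b a S a b ⇒ b a b S b a b ⇒ b a b b b a b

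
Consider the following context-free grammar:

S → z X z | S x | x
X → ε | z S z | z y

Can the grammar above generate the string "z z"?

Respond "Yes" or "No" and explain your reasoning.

Yes - a valid derivation exists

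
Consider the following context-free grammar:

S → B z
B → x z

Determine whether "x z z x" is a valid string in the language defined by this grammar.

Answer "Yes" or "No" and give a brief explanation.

No - no valid derivation exists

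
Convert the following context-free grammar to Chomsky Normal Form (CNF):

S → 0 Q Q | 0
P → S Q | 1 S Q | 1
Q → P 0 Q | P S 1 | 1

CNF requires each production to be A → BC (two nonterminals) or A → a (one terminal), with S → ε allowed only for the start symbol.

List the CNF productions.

T0 → 0; S → 0; T1 → 1; P → 1; Q → 1; S → T0 X0; X0 → Q Q; P → S Q; P → T1 X1; X1 → S Q; Q → P X2; X2 → T0 Q; Q → P X3; X3 → S T1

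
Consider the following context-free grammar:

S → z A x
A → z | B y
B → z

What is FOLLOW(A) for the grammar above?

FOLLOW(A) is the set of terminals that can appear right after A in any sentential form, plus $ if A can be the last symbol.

We compute FOLLOW(A) using the standard algorithm.
FOLLOW(S) starts with {$}.
FIRST(A) = {z}
FIRST(B) = {z}
FIRST(S) = {z}
FOLLOW(A) = {x}
FOLLOW(B) = {y}
FOLLOW(S) = {$}
Therefore, FOLLOW(A) = {x}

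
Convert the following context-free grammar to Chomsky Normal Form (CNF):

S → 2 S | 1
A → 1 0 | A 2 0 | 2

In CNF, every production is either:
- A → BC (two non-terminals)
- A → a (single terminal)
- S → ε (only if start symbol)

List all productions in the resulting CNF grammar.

T2 → 2; S → 1; T1 → 1; T0 → 0; A → 2; S → T2 S; A → T1 T0; A → A X0; X0 → T2 T0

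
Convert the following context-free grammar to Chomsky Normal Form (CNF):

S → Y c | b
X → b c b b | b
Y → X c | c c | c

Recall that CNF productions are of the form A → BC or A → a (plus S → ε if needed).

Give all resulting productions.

TC → c; S → b; TB → b; X → b; Y → c; S → Y TC; X → TB X0; X0 → TC X1; X1 → TB TB; Y → X TC; Y → TC TC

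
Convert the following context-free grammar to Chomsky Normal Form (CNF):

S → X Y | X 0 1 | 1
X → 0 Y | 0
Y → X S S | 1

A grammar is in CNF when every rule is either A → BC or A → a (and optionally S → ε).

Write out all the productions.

T0 → 0; T1 → 1; S → 1; X → 0; Y → 1; S → X Y; S → X X0; X0 → T0 T1; X → T0 Y; Y → X X1; X1 → S S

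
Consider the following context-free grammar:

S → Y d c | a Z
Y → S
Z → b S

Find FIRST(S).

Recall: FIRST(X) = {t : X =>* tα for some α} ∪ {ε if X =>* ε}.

We compute FIRST(S) using the standard algorithm.
FIRST(S) = {a}
FIRST(Y) = {a}
FIRST(Z) = {b}
Therefore, FIRST(S) = {a}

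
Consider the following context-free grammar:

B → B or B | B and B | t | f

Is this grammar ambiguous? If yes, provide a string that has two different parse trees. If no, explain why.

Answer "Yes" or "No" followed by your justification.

Yes - the string 'f and t or t' has two distinct leftmost derivations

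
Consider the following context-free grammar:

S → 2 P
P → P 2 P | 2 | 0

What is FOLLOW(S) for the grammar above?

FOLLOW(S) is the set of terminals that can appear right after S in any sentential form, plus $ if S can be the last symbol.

We compute FOLLOW(S) using the standard algorithm.
FOLLOW(S) starts with {$}.
FIRST(P) = {0, 2}
FIRST(S) = {2}
FOLLOW(P) = {$, 2}
FOLLOW(S) = {$}
Therefore, FOLLOW(S) = {$}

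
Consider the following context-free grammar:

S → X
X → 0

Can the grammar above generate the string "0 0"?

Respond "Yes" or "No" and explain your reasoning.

No - no valid derivation exists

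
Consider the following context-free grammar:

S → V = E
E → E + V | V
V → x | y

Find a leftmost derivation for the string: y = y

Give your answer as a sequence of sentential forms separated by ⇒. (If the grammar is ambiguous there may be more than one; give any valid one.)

S ⇒ V = E ⇒ y = E ⇒ y = V ⇒ y = y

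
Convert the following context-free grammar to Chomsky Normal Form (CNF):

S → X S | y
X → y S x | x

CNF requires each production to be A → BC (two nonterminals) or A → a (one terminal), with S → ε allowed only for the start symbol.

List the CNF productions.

S → y; TY → y; TX → x; X → x; S → X S; X → TY X0; X0 → S TX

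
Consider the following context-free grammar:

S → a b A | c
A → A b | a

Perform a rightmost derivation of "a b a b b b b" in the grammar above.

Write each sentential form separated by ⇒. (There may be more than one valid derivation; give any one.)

S ⇒ a b A ⇒ a b A b ⇒ a b A b b ⇒ a b A b b b ⇒ a b A b b b b ⇒ a b a b b b b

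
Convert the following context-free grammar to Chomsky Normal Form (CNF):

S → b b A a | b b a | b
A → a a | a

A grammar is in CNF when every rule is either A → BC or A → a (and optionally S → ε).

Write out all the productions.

TB → b; TA → a; S → b; A → a; S → TB X0; X0 → TB X1; X1 → A TA; S → TB X2; X2 → TB TA; A → TA TA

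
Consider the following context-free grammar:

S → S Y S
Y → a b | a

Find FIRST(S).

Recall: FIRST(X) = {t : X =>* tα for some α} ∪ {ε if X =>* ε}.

We compute FIRST(S) using the standard algorithm.
FIRST(S) = {}
FIRST(Y) = {a}
Therefore, FIRST(S) = {}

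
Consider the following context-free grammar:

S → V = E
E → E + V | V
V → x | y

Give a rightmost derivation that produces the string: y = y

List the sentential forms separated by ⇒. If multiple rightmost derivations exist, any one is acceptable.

S ⇒ V = E ⇒ V = V ⇒ V = y ⇒ y = y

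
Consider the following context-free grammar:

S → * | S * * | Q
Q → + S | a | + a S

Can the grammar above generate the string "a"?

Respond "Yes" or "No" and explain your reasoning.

Yes - a valid derivation exists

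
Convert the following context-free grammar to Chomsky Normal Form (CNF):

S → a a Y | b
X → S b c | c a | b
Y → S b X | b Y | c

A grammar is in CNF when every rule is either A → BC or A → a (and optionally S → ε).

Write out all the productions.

TA → a; S → b; TB → b; TC → c; X → b; Y → c; S → TA X0; X0 → TA Y; X → S X1; X1 → TB TC; X → TC TA; Y → S X2; X2 → TB X; Y → TB Y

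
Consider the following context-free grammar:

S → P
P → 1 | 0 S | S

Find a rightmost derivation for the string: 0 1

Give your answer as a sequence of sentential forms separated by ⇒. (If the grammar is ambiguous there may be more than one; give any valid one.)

S ⇒ P ⇒ 0 S ⇒ 0 P ⇒ 0 1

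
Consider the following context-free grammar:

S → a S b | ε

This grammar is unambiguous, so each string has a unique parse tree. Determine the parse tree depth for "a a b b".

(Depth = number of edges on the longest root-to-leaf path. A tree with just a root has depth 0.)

3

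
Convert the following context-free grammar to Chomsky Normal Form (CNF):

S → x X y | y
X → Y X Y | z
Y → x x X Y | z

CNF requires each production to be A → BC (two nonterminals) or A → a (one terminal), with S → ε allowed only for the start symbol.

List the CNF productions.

TX → x; TY → y; S → y; X → z; Y → z; S → TX X0; X0 → X TY; X → Y X1; X1 → X Y; Y → TX X2; X2 → TX X3; X3 → X Y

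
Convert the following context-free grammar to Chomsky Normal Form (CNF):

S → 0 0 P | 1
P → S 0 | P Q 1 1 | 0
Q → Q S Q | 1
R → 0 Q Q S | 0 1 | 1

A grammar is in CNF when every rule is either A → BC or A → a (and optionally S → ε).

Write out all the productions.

T0 → 0; S → 1; T1 → 1; P → 0; Q → 1; R → 1; S → T0 X0; X0 → T0 P; P → S T0; P → P X1; X1 → Q X2; X2 → T1 T1; Q → Q X3; X3 → S Q; R → T0 X4; X4 → Q X5; X5 → Q S; R → T0 T1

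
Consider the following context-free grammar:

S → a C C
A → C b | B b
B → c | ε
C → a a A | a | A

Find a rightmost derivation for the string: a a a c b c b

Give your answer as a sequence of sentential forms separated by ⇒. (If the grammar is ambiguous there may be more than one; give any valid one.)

S ⇒ a C C ⇒ a C A ⇒ a C B b ⇒ a C c b ⇒ a a a A c b ⇒ a a a B b c b ⇒ a a a c b c b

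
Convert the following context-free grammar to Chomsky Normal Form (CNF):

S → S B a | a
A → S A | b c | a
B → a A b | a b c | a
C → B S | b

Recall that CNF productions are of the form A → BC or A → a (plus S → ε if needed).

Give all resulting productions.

TA → a; S → a; TB → b; TC → c; A → a; B → a; C → b; S → S X0; X0 → B TA; A → S A; A → TB TC; B → TA X1; X1 → A TB; B → TA X2; X2 → TB TC; C → B S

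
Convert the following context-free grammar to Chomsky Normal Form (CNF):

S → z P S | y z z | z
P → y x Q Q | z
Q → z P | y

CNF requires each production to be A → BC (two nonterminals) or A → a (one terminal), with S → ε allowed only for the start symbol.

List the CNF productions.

TZ → z; TY → y; S → z; TX → x; P → z; Q → y; S → TZ X0; X0 → P S; S → TY X1; X1 → TZ TZ; P → TY X2; X2 → TX X3; X3 → Q Q; Q → TZ P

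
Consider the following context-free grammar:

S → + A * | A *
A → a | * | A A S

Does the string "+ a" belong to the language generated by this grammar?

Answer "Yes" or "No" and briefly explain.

No - no valid derivation exists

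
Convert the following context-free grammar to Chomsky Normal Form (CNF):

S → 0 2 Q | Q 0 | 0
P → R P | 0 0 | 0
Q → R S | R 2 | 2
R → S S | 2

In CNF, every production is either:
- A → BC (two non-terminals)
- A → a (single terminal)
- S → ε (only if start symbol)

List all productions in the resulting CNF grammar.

T0 → 0; T2 → 2; S → 0; P → 0; Q → 2; R → 2; S → T0 X0; X0 → T2 Q; S → Q T0; P → R P; P → T0 T0; Q → R S; Q → R T2; R → S S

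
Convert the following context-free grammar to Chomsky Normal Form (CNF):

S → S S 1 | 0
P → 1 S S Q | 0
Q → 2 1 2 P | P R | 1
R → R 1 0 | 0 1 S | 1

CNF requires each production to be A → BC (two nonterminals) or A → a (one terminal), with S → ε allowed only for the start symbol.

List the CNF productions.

T1 → 1; S → 0; P → 0; T2 → 2; Q → 1; T0 → 0; R → 1; S → S X0; X0 → S T1; P → T1 X1; X1 → S X2; X2 → S Q; Q → T2 X3; X3 → T1 X4; X4 → T2 P; Q → P R; R → R X5; X5 → T1 T0; R → T0 X6; X6 → T1 S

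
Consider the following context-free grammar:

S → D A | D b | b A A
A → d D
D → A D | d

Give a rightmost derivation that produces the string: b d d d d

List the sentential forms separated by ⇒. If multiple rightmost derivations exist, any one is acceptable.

S ⇒ b A A ⇒ b A d D ⇒ b A d d ⇒ b d D d d ⇒ b d d d d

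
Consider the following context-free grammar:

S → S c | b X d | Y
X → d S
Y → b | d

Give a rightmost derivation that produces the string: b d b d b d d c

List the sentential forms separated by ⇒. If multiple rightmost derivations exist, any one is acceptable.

S ⇒ S c ⇒ b X d c ⇒ b d S d c ⇒ b d b X d d c ⇒ b d b d S d d c ⇒ b d b d Y d d c ⇒ b d b d b d d c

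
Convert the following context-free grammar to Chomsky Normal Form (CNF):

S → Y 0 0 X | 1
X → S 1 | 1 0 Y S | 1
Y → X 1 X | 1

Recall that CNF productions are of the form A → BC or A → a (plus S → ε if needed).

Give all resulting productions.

T0 → 0; S → 1; T1 → 1; X → 1; Y → 1; S → Y X0; X0 → T0 X1; X1 → T0 X; X → S T1; X → T1 X2; X2 → T0 X3; X3 → Y S; Y → X X4; X4 → T1 X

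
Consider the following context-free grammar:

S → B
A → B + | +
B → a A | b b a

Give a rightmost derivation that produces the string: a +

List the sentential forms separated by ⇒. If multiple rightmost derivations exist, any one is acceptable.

S ⇒ B ⇒ a A ⇒ a +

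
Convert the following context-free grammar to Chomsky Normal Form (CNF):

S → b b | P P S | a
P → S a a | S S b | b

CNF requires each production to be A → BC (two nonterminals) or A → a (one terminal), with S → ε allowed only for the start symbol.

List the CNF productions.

TB → b; S → a; TA → a; P → b; S → TB TB; S → P X0; X0 → P S; P → S X1; X1 → TA TA; P → S X2; X2 → S TB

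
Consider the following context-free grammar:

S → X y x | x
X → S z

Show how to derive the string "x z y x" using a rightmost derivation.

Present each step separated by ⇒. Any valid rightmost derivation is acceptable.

S ⇒ X y x ⇒ S z y x ⇒ x z y x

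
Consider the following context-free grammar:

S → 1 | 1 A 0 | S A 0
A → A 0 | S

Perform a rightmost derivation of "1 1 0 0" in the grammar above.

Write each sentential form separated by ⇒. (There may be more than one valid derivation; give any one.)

S ⇒ 1 A 0 ⇒ 1 A 0 0 ⇒ 1 S 0 0 ⇒ 1 1 0 0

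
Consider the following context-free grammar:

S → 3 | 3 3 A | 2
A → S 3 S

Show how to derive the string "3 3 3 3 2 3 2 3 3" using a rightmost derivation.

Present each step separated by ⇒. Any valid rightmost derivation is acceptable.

S ⇒ 3 3 A ⇒ 3 3 S 3 S ⇒ 3 3 S 3 3 ⇒ 3 3 3 3 A 3 3 ⇒ 3 3 3 3 S 3 S 3 3 ⇒ 3 3 3 3 S 3 2 3 3 ⇒ 3 3 3 3 2 3 2 3 3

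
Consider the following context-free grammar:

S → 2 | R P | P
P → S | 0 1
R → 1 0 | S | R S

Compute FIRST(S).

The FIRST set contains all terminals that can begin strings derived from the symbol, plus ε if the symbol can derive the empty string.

We compute FIRST(S) using the standard algorithm.
FIRST(P) = {0, 1, 2}
FIRST(R) = {0, 1, 2}
FIRST(S) = {0, 1, 2}
Therefore, FIRST(S) = {0, 1, 2}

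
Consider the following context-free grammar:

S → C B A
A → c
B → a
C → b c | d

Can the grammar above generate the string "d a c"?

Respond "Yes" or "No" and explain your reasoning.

Yes - a valid derivation exists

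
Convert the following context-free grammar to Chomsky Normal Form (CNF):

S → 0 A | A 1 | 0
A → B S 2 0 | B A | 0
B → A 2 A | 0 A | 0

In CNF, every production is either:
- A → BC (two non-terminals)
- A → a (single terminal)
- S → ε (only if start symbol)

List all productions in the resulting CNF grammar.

T0 → 0; T1 → 1; S → 0; T2 → 2; A → 0; B → 0; S → T0 A; S → A T1; A → B X0; X0 → S X1; X1 → T2 T0; A → B A; B → A X2; X2 → T2 A; B → T0 A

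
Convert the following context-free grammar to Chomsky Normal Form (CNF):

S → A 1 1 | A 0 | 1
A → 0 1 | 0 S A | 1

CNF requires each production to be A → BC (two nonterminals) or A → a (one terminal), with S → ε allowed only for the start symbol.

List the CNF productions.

T1 → 1; T0 → 0; S → 1; A → 1; S → A X0; X0 → T1 T1; S → A T0; A → T0 T1; A → T0 X1; X1 → S A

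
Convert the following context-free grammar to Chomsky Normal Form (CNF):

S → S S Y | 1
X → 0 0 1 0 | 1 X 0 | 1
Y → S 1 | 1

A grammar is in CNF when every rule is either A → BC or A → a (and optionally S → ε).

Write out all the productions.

S → 1; T0 → 0; T1 → 1; X → 1; Y → 1; S → S X0; X0 → S Y; X → T0 X1; X1 → T0 X2; X2 → T1 T0; X → T1 X3; X3 → X T0; Y → S T1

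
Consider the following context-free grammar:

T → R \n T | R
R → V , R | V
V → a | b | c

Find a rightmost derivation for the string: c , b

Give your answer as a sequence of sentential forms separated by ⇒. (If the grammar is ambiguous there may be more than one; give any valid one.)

T ⇒ R ⇒ V , R ⇒ V , V ⇒ V , b ⇒ c , b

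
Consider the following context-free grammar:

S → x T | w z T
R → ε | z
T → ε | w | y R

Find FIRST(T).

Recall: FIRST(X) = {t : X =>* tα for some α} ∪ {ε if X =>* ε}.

We compute FIRST(T) using the standard algorithm.
FIRST(R) = {z, ε}
FIRST(S) = {w, x}
FIRST(T) = {w, y, ε}
Therefore, FIRST(T) = {w, y, ε}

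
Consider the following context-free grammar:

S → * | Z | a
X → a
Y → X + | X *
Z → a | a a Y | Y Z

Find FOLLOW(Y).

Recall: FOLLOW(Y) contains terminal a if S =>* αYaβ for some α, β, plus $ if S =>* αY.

We compute FOLLOW(Y) using the standard algorithm.
FOLLOW(S) starts with {$}.
FIRST(S) = {*, a}
FIRST(X) = {a}
FIRST(Y) = {a}
FIRST(Z) = {a}
FOLLOW(S) = {$}
FOLLOW(X) = {*, +}
FOLLOW(Y) = {$, a}
FOLLOW(Z) = {$}
Therefore, FOLLOW(Y) = {$, a}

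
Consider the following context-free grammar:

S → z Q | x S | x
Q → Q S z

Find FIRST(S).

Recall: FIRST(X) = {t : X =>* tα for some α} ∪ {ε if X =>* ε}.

We compute FIRST(S) using the standard algorithm.
FIRST(Q) = {}
FIRST(S) = {x, z}
Therefore, FIRST(S) = {x, z}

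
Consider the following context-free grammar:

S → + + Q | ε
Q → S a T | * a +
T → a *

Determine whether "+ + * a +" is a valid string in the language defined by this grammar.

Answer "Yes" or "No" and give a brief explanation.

Yes - a valid derivation exists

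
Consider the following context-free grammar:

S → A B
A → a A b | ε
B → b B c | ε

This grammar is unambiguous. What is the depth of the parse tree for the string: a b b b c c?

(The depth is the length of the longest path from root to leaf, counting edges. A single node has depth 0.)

4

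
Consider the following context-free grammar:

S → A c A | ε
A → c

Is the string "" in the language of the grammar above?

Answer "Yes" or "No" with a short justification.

Yes - a valid derivation exists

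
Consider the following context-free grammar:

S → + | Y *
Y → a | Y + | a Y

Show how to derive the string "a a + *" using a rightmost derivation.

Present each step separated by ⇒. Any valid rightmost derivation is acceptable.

S ⇒ Y * ⇒ Y + * ⇒ a Y + * ⇒ a a + *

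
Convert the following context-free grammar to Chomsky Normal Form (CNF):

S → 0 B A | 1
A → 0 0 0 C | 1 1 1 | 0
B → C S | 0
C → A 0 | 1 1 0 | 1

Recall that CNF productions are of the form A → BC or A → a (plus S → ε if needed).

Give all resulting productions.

T0 → 0; S → 1; T1 → 1; A → 0; B → 0; C → 1; S → T0 X0; X0 → B A; A → T0 X1; X1 → T0 X2; X2 → T0 C; A → T1 X3; X3 → T1 T1; B → C S; C → A T0; C → T1 X4; X4 → T1 T0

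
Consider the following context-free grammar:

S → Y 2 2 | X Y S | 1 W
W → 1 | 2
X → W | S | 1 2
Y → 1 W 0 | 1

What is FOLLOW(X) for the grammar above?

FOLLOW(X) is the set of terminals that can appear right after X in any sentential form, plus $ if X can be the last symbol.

We compute FOLLOW(X) using the standard algorithm.
FOLLOW(S) starts with {$}.
FIRST(S) = {1, 2}
FIRST(W) = {1, 2}
FIRST(X) = {1, 2}
FIRST(Y) = {1}
FOLLOW(S) = {$, 1}
FOLLOW(W) = {$, 0, 1}
FOLLOW(X) = {1}
FOLLOW(Y) = {1, 2}
Therefore, FOLLOW(X) = {1}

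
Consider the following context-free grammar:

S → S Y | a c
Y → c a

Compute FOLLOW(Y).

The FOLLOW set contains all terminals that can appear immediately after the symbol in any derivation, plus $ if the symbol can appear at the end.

We compute FOLLOW(Y) using the standard algorithm.
FOLLOW(S) starts with {$}.
FIRST(S) = {a}
FIRST(Y) = {c}
FOLLOW(S) = {$, c}
FOLLOW(Y) = {$, c}
Therefore, FOLLOW(Y) = {$, c}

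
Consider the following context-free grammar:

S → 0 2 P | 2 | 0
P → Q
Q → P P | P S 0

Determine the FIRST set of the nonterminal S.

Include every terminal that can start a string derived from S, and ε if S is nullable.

We compute FIRST(S) using the standard algorithm.
FIRST(P) = {}
FIRST(Q) = {}
FIRST(S) = {0, 2}
Therefore, FIRST(S) = {0, 2}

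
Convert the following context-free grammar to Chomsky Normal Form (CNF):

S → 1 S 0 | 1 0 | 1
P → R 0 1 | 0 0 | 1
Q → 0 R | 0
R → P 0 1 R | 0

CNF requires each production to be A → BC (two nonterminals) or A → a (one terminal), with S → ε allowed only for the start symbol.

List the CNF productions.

T1 → 1; T0 → 0; S → 1; P → 1; Q → 0; R → 0; S → T1 X0; X0 → S T0; S → T1 T0; P → R X1; X1 → T0 T1; P → T0 T0; Q → T0 R; R → P X2; X2 → T0 X3; X3 → T1 R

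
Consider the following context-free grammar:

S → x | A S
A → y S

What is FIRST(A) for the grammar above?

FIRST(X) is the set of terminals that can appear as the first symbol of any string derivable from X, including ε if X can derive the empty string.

We compute FIRST(A) using the standard algorithm.
FIRST(A) = {y}
FIRST(S) = {x, y}
Therefore, FIRST(A) = {y}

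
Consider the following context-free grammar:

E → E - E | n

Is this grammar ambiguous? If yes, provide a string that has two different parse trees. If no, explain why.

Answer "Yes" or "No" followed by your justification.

Yes - the string 'n - n - n - n - n - n' has two distinct leftmost derivations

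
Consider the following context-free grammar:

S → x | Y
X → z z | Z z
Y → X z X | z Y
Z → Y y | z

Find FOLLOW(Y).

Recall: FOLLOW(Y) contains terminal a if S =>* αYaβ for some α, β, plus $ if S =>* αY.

We compute FOLLOW(Y) using the standard algorithm.
FOLLOW(S) starts with {$}.
FIRST(S) = {x, z}
FIRST(X) = {z}
FIRST(Y) = {z}
FIRST(Z) = {z}
FOLLOW(S) = {$}
FOLLOW(X) = {$, y, z}
FOLLOW(Y) = {$, y}
FOLLOW(Z) = {z}
Therefore, FOLLOW(Y) = {$, y}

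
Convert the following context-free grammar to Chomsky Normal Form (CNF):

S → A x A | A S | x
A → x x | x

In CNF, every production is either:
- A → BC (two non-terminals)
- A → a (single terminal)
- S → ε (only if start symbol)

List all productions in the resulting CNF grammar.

TX → x; S → x; A → x; S → A X0; X0 → TX A; S → A S; A → TX TX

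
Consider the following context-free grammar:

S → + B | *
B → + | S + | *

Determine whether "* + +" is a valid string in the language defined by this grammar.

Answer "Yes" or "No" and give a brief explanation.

No - no valid derivation exists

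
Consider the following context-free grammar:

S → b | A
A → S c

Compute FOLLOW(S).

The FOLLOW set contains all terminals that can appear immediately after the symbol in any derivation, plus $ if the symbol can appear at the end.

We compute FOLLOW(S) using the standard algorithm.
FOLLOW(S) starts with {$}.
FIRST(A) = {b}
FIRST(S) = {b}
FOLLOW(A) = {$, c}
FOLLOW(S) = {$, c}
Therefore, FOLLOW(S) = {$, c}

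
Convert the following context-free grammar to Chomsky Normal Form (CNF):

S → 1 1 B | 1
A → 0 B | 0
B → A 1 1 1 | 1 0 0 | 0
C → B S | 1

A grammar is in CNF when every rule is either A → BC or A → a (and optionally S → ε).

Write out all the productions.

T1 → 1; S → 1; T0 → 0; A → 0; B → 0; C → 1; S → T1 X0; X0 → T1 B; A → T0 B; B → A X1; X1 → T1 X2; X2 → T1 T1; B → T1 X3; X3 → T0 T0; C → B S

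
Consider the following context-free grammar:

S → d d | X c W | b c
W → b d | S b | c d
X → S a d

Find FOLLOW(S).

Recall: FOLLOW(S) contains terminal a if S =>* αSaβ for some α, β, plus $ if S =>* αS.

We compute FOLLOW(S) using the standard algorithm.
FOLLOW(S) starts with {$}.
FIRST(S) = {b, d}
FIRST(W) = {b, c, d}
FIRST(X) = {b, d}
FOLLOW(S) = {$, a, b}
FOLLOW(W) = {$, a, b}
FOLLOW(X) = {c}
Therefore, FOLLOW(S) = {$, a, b}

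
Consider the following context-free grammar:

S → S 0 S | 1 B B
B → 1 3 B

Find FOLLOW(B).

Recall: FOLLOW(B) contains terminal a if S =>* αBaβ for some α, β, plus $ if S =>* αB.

We compute FOLLOW(B) using the standard algorithm.
FOLLOW(S) starts with {$}.
FIRST(B) = {1}
FIRST(S) = {1}
FOLLOW(B) = {$, 0, 1}
FOLLOW(S) = {$, 0}
Therefore, FOLLOW(B) = {$, 0, 1}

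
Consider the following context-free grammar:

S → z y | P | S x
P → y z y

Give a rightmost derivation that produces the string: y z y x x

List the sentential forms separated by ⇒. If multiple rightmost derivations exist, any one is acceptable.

S ⇒ S x ⇒ S x x ⇒ P x x ⇒ y z y x x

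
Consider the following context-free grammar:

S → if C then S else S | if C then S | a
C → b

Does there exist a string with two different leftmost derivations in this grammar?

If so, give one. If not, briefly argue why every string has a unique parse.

Yes - the string 'if b then a else if b then if b then a else a' has two distinct leftmost derivations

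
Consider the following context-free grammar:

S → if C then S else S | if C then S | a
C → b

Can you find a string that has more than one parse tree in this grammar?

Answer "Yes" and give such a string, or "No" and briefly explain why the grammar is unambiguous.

Yes - the string 'if b then if b then if b then a else a' has two distinct parse trees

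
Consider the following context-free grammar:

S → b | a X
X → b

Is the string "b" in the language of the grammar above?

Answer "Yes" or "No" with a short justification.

Yes - a valid derivation exists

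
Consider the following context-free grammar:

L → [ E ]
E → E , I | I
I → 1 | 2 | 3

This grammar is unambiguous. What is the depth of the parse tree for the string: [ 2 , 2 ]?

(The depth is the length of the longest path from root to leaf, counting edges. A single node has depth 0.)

4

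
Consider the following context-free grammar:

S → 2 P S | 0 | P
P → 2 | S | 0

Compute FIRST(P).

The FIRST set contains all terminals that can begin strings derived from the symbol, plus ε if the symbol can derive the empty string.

We compute FIRST(P) using the standard algorithm.
FIRST(P) = {0, 2}
FIRST(S) = {0, 2}
Therefore, FIRST(P) = {0, 2}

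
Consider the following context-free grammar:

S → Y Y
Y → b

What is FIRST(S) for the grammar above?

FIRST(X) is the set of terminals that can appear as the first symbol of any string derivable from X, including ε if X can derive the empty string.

We compute FIRST(S) using the standard algorithm.
FIRST(S) = {b}
FIRST(Y) = {b}
Therefore, FIRST(S) = {b}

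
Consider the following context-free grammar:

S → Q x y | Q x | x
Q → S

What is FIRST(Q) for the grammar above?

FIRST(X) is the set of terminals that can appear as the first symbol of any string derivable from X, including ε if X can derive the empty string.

We compute FIRST(Q) using the standard algorithm.
FIRST(Q) = {x}
FIRST(S) = {x}
Therefore, FIRST(Q) = {x}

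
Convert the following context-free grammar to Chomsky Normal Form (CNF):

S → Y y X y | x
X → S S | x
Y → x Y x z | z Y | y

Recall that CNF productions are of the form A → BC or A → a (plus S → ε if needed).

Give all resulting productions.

TY → y; S → x; X → x; TX → x; TZ → z; Y → y; S → Y X0; X0 → TY X1; X1 → X TY; X → S S; Y → TX X2; X2 → Y X3; X3 → TX TZ; Y → TZ Y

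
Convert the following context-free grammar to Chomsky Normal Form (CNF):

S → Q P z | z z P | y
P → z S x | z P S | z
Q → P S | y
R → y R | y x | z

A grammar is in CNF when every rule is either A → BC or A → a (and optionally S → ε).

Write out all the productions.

TZ → z; S → y; TX → x; P → z; Q → y; TY → y; R → z; S → Q X0; X0 → P TZ; S → TZ X1; X1 → TZ P; P → TZ X2; X2 → S TX; P → TZ X3; X3 → P S; Q → P S; R → TY R; R → TY TX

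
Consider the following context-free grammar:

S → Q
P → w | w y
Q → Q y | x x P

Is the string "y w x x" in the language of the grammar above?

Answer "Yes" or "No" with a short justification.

No - no valid derivation exists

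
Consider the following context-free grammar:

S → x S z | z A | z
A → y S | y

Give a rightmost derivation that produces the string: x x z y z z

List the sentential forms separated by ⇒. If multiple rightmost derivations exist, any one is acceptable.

S ⇒ x S z ⇒ x x S z z ⇒ x x z A z z ⇒ x x z y z z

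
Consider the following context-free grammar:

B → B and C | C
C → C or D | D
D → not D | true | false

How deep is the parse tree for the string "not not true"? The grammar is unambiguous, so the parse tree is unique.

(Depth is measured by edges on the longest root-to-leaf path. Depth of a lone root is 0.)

5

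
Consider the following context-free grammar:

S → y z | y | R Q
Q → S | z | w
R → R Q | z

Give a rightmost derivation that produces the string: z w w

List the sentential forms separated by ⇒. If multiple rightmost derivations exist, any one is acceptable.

S ⇒ R Q ⇒ R w ⇒ R Q w ⇒ R w w ⇒ z w w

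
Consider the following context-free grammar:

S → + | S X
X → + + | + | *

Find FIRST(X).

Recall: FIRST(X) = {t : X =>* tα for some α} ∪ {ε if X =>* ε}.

We compute FIRST(X) using the standard algorithm.
FIRST(S) = {+}
FIRST(X) = {*, +}
Therefore, FIRST(X) = {*, +}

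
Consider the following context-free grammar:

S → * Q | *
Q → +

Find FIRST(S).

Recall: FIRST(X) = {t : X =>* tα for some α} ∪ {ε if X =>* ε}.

We compute FIRST(S) using the standard algorithm.
FIRST(Q) = {+}
FIRST(S) = {*}
Therefore, FIRST(S) = {*}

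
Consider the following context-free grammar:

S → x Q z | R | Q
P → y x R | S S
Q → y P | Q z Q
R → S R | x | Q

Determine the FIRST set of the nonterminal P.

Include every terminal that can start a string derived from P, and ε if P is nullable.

We compute FIRST(P) using the standard algorithm.
FIRST(P) = {x, y}
FIRST(Q) = {y}
FIRST(R) = {x, y}
FIRST(S) = {x, y}
Therefore, FIRST(P) = {x, y}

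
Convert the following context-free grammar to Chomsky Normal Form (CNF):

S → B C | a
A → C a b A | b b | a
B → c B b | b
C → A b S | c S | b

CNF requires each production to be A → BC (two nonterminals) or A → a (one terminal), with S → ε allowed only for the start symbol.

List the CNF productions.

S → a; TA → a; TB → b; A → a; TC → c; B → b; C → b; S → B C; A → C X0; X0 → TA X1; X1 → TB A; A → TB TB; B → TC X2; X2 → B TB; C → A X3; X3 → TB S; C → TC S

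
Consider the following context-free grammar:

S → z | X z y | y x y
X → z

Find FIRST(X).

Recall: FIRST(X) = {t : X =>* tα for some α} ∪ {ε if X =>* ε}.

We compute FIRST(X) using the standard algorithm.
FIRST(S) = {y, z}
FIRST(X) = {z}
Therefore, FIRST(X) = {z}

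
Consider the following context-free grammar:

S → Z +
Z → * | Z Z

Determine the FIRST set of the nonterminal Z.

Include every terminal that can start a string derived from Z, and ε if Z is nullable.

We compute FIRST(Z) using the standard algorithm.
FIRST(S) = {*}
FIRST(Z) = {*}
Therefore, FIRST(Z) = {*}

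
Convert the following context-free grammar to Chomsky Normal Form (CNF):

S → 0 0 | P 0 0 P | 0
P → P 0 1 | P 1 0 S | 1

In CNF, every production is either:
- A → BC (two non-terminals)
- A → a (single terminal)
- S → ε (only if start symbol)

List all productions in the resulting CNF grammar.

T0 → 0; S → 0; T1 → 1; P → 1; S → T0 T0; S → P X0; X0 → T0 X1; X1 → T0 P; P → P X2; X2 → T0 T1; P → P X3; X3 → T1 X4; X4 → T0 S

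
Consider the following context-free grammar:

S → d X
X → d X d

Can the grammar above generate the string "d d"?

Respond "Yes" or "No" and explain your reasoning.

No - no valid derivation exists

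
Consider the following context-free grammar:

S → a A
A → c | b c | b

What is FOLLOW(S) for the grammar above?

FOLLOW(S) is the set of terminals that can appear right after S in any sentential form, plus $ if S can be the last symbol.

We compute FOLLOW(S) using the standard algorithm.
FOLLOW(S) starts with {$}.
FIRST(A) = {b, c}
FIRST(S) = {a}
FOLLOW(A) = {$}
FOLLOW(S) = {$}
Therefore, FOLLOW(S) = {$}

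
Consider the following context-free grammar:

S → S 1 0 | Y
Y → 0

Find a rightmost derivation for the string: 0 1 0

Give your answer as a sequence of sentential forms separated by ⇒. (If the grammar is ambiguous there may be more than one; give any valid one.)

S ⇒ S 1 0 ⇒ Y 1 0 ⇒ 0 1 0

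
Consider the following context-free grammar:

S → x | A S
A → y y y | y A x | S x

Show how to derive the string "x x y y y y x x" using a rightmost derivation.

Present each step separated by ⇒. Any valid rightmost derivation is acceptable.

S ⇒ A S ⇒ A A S ⇒ A A x ⇒ A y A x x ⇒ A y y y y x x ⇒ S x y y y y x x ⇒ x x y y y y x x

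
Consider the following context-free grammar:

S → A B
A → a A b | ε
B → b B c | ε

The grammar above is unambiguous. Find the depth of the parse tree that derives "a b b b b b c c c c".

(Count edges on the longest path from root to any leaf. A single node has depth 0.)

6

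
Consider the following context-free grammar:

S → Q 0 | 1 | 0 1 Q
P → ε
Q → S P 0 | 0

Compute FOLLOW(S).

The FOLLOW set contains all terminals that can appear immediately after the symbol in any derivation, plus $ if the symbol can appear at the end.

We compute FOLLOW(S) using the standard algorithm.
FOLLOW(S) starts with {$}.
FIRST(P) = {ε}
FIRST(Q) = {0, 1}
FIRST(S) = {0, 1}
FOLLOW(P) = {0}
FOLLOW(Q) = {$, 0}
FOLLOW(S) = {$, 0}
Therefore, FOLLOW(S) = {$, 0}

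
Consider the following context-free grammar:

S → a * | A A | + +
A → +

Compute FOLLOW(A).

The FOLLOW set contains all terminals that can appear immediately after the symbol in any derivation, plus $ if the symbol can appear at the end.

We compute FOLLOW(A) using the standard algorithm.
FOLLOW(S) starts with {$}.
FIRST(A) = {+}
FIRST(S) = {+, a}
FOLLOW(A) = {$, +}
FOLLOW(S) = {$}
Therefore, FOLLOW(A) = {$, +}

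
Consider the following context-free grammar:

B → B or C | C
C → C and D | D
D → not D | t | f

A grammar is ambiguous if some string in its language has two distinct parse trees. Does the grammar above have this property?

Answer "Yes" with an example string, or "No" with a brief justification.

No - the grammar is unambiguous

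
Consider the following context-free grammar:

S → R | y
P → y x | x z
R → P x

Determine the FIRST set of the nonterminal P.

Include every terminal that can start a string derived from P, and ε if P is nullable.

We compute FIRST(P) using the standard algorithm.
FIRST(P) = {x, y}
FIRST(R) = {x, y}
FIRST(S) = {x, y}
Therefore, FIRST(P) = {x, y}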